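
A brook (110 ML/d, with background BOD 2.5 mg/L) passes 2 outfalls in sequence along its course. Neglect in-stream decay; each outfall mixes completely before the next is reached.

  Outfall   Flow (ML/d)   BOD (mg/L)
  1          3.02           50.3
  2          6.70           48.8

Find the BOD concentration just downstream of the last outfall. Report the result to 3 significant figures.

Below outfall 1: Q → 113.0 ML/d, C = (110.0·2.500 + 3.020·50.30)/113.0 = 3.777 mg/L.
Below outfall 2: Q → 119.7 ML/d, C = (113.0·3.777 + 6.700·48.80)/119.7 = 6.297 mg/L.

6.30 mg/L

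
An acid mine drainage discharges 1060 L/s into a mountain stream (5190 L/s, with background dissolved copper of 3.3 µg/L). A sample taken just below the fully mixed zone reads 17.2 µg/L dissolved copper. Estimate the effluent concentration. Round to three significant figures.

Mass balance: 5190·3.300 + 1060·Cₑ = 6250·17.20
→ Cₑ = (6250·17.20 − 5190·3.300) / 1060 = 85.26 µg/L.

85.3 µg/L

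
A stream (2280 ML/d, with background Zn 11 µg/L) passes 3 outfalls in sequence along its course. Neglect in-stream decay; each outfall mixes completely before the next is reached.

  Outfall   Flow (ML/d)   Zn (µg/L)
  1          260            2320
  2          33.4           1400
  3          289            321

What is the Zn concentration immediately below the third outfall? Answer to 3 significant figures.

After outfall 1: Q = 2280 + 260.0 = 2540 ML/d; C = (2280·11.00 + 260.0·2320)/2540 = 247.4 µg/L.
After outfall 2: Q = 2540 + 33.40 = 2573 ML/d; C = (2540·247.4 + 33.40·1400)/2573 = 262.3 µg/L.
After outfall 3: Q = 2573 + 289.0 = 2862 ML/d; C = (2573·262.3 + 289.0·321.0)/2862 = 268.2 µg/L.

268 µg/L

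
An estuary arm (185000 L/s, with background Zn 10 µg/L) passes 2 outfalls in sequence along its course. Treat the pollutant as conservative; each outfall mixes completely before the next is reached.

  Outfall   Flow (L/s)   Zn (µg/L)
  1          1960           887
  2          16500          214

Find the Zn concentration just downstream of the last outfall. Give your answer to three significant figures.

35.0 µg/L

Below outfall 1: Q → 187000 L/s, C = (185000·10.00 + 1960·887.0)/187000 = 19.19 µg/L.
Below outfall 2: Q → 203500 L/s, C = (187000·19.19 + 16500·214.0)/203500 = 34.99 µg/L.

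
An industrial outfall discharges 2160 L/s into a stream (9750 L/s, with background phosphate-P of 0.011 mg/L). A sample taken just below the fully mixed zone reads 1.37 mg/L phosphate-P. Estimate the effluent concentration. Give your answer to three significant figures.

7.50 mg/L

Mass balance: 9750·0.01100 + 2160·Cₑ = 11910·1.370
→ Cₑ = (11910·1.370 − 9750·0.01100) / 2160 = 7.504 mg/L.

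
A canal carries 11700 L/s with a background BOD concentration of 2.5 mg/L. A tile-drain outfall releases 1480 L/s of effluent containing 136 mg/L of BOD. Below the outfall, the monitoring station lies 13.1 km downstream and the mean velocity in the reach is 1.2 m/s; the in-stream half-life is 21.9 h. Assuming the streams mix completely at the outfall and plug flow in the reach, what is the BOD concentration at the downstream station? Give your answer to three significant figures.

Flow-weighted average: C = (11700·2.500 + 1480·136.0) / 13180 = 230500/13180 = 17.49 mg/L.
Travel time t = 13.1·1000 / 1.2 = 10920 s = 3.032 h.
Half-life 21.9 h → k = ln 2 / 21.9 = 0.03165 h⁻¹ = 0.7596 d⁻¹.
Decay over the reach: 17.49·exp(−kt) = 17.49·0.9085 = 15.89 mg/L.

15.9 mg/L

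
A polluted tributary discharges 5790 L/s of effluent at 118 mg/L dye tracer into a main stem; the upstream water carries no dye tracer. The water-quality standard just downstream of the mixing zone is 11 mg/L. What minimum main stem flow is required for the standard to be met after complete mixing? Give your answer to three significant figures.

Set C_mix = 11: (Q·0 + 5790·118.0) / (Q + 5790) = 11
→ Q = 5790·(118.0 − 11)/(11 − 0) = 56320 L/s.

56300 L/s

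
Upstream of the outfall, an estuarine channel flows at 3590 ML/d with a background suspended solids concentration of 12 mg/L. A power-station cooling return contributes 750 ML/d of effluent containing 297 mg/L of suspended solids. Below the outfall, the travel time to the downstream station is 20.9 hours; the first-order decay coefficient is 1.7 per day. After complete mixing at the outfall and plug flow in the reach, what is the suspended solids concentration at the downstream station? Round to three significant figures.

After mixing, C = (3590·12.00 + 750.0·297.0) / 4340 = 265800/4340 = 61.25 mg/L.
First-order decay: C = 61.25·exp(−k·t) = 61.25·0.2275 = 13.94 mg/L.

13.9 mg/L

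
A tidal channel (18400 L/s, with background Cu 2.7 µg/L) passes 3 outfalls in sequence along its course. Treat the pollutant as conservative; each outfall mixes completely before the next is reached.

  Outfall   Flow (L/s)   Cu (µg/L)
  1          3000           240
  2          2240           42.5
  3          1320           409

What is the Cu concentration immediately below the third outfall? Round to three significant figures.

56.3 µg/L

Outfall 1: combined Q = 21400 L/s; C = (18400·2.700 + 3000·240.0)/21400 = 35.97 µg/L.
Outfall 2: combined Q = 23640 L/s; C = (21400·35.97 + 2240·42.50)/23640 = 36.59 µg/L.
Outfall 3: combined Q = 24960 L/s; C = (23640·36.59 + 1320·409.0)/24960 = 56.28 µg/L.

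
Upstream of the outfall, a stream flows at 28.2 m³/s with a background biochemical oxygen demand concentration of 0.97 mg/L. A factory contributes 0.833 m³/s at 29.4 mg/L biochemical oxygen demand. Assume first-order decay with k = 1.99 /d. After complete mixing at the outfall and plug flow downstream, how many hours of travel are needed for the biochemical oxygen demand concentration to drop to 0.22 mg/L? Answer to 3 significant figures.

After mixing, C = (28.20·0.9700 + 0.8330·29.40) / 29.03 = 51.84/29.03 = 1.786 mg/L.
1.786·exp(−k·t) = 0.22 → t = ln(1.786/0.22)/k = 90910 s = 25.25 h.

25.3 h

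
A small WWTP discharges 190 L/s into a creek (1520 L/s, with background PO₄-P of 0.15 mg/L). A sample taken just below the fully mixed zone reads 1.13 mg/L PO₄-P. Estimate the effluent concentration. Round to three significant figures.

Mass balance: 1520·0.1500 + 190.0·Cₑ = 1710·1.130
→ Cₑ = (1710·1.130 − 1520·0.1500) / 190.0 = 8.970 mg/L.

8.97 mg/L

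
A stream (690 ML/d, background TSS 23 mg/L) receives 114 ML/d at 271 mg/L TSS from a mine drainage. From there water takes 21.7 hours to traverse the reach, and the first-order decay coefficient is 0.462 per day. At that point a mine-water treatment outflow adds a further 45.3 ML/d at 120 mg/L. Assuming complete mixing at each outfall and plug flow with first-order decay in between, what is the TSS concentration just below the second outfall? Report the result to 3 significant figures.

Mass balance: C = (690.0·23.00 + 114.0·271.0) / 804.0 = 46760/804.0 = 58.16 mg/L; combined flow 804.0 ML/d.
Applying C = C₀e^(−kt): 58.16 × 0.6585 = 38.30 mg/L.
At the second outfall, C = (804.0·38.30 + 45.30·120.0) / (804.0 + 45.30) = 42.66 mg/L.

42.7 mg/L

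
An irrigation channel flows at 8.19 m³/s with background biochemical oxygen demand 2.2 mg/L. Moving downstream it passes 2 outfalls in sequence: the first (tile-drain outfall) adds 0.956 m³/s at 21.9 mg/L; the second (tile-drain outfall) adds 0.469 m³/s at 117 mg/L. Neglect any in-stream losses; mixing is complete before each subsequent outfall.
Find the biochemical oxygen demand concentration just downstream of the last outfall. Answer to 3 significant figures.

9.76 mg/L

Below outfall 1: Q → 9.146 m³/s, C = (8.190·2.200 + 0.9560·21.90)/9.146 = 4.259 mg/L.
Below outfall 2: Q → 9.615 m³/s, C = (9.146·4.259 + 0.4690·117.0)/9.615 = 9.758 mg/L.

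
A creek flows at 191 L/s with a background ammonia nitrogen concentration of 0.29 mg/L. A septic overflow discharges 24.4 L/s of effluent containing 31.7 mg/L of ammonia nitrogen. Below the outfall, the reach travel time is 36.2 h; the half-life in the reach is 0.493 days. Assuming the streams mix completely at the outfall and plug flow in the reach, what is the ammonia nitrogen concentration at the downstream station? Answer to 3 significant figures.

0.462 mg/L

After mixing, C = (191.0·0.2900 + 24.40·31.70) / 215.4 = 828.9/215.4 = 3.848 mg/L.
Half-life 0.493 d → k = ln 2 / 0.493 = 1.406 d⁻¹.
After decay, C = 3.848 × e^(−kt) = 3.848 × 0.1199 = 0.4616 mg/L.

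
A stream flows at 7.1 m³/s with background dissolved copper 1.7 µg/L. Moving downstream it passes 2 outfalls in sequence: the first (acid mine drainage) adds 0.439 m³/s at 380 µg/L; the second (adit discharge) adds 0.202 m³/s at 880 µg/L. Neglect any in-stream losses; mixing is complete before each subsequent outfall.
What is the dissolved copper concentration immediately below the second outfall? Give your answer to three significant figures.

Outfall 1: combined Q = 7.539 m³/s; C = (7.100·1.700 + 0.4390·380.0)/7.539 = 23.73 µg/L.
Outfall 2: combined Q = 7.741 m³/s; C = (7.539·23.73 + 0.2020·880.0)/7.741 = 46.07 µg/L.

46.1 µg/L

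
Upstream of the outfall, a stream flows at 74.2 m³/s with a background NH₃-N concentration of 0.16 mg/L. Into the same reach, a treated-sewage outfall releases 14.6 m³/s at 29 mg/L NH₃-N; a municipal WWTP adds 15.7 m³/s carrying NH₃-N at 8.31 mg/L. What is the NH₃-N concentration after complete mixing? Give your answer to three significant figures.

5.41 mg/L

Flow-weighted average: C = (74.20·0.1600 + 14.60·29.00 + 15.70·8.310) / 104.5 = 565.7/104.5 = 5.414 mg/L.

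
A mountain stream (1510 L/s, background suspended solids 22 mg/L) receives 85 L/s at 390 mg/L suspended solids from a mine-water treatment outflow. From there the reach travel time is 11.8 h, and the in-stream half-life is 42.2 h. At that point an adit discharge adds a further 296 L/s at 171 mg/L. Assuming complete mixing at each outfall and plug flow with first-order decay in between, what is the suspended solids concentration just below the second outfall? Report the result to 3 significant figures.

55.7 mg/L

Conservation of mass: C = (1510·22.00 + 85.00·390.0) / 1595 = 66370/1595 = 41.61 mg/L; combined flow 1595 L/s.
Half-life 42.2 h → k = ln 2 / 42.2 = 0.01643 h⁻¹ = 0.3942 d⁻¹.
After decay, C = 41.61 × e^(−kt) = 41.61 × 0.8238 = 34.28 mg/L.
Second outfall: C = (1595·34.28 + 296.0·171.0)/1891 = 55.68 mg/L.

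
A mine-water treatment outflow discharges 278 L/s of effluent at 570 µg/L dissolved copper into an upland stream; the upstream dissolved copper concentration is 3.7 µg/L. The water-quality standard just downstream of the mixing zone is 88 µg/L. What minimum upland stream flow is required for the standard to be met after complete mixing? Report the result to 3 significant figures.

1590 L/s

Set C_mix = 88: (Q·3.700 + 278.0·570.0) / (Q + 278.0) = 88
→ Q = 278.0·(570.0 − 88)/(88 − 3.700) = 1590 L/s.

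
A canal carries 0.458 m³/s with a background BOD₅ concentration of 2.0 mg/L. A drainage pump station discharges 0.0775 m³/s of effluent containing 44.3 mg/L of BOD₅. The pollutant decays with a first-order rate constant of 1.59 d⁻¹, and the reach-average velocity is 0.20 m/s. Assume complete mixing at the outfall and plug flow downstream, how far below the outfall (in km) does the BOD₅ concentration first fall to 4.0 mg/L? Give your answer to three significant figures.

After mixing, C = (0.4580·2.000 + 0.07750·44.30) / 0.5355 = 4.349/0.5355 = 8.122 mg/L.
Set 8.122·exp(−k·t) = 4.0 → t = ln(8.122/4.0)/k = 38490 s = 10.69 h.
Distance = v·t = 0.20·38490 = 7697 m = 7.697 km.

7.70 km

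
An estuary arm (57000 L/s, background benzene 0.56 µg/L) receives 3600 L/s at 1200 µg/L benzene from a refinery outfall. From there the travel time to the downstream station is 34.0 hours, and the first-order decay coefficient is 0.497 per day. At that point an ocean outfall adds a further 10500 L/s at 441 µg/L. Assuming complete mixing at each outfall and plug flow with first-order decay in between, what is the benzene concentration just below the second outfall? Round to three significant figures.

95.4 µg/L

Mass balance: C = (57000·0.5600 + 3600·1200) / 60600 = 4352000/60600 = 71.81 µg/L; combined flow 60600 L/s.
First-order decay: C = 71.81·exp(−k·t) = 71.81·0.4946 = 35.52 µg/L.
Second outfall: C = (60600·35.52 + 10500·441.0)/71100 = 95.40 µg/L.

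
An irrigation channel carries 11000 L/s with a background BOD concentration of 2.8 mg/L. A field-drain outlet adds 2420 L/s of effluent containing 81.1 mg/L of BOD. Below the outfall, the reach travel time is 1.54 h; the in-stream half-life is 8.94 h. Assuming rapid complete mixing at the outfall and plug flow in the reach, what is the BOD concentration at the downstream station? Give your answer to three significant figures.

15.0 mg/L

Mixed concentration C = ΣQC/ΣQ = (11000·2.800 + 2420·81.10) / 13420 = 227100/13420 = 16.92 mg/L.
Half-life 8.94 h → k = ln 2 / 8.94 = 0.07753 h⁻¹ = 1.861 d⁻¹.
Applying C = C₀e^(−kt): 16.92 × 0.8875 = 15.02 mg/L.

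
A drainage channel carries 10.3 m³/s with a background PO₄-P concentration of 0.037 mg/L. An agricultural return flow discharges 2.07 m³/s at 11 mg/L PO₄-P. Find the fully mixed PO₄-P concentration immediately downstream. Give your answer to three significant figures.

1.87 mg/L

After mixing, C = (10.30·0.03700 + 2.070·11.00) / 12.37 = 23.15/12.37 = 1.872 mg/L.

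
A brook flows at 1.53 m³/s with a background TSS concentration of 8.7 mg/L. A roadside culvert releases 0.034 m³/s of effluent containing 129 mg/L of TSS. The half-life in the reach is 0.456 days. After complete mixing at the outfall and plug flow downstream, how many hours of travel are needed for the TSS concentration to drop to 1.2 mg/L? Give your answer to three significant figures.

35.4 h

Flow-weighted average: C = (1.530·8.700 + 0.03400·129.0) / 1.564 = 17.70/1.564 = 11.32 mg/L.
Half-life 0.456 d → k = ln 2 / 0.456 = 1.520 d⁻¹.
11.32·exp(−k·t) = 1.2 → t = ln(11.32/1.2)/k = 127500 s = 35.43 h.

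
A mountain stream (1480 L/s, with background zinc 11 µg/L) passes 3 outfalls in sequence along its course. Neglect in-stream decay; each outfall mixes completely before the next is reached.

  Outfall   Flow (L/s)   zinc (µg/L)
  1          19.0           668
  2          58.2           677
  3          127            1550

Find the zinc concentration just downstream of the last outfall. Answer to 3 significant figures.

157 µg/L

Below outfall 1: Q → 1499 L/s, C = (1480·11.00 + 19.00·668.0)/1499 = 19.33 µg/L.
Below outfall 2: Q → 1557 L/s, C = (1499·19.33 + 58.20·677.0)/1557 = 43.91 µg/L.
Below outfall 3: Q → 1684 L/s, C = (1557·43.91 + 127.0·1550)/1684 = 157.5 µg/L.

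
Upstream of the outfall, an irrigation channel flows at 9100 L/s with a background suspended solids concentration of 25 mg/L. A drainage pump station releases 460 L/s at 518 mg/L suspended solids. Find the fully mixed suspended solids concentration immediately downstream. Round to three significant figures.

Conservation of mass: C = (9100·25.00 + 460.0·518.0) / 9560 = 465800/9560 = 48.72 mg/L.

48.7 mg/L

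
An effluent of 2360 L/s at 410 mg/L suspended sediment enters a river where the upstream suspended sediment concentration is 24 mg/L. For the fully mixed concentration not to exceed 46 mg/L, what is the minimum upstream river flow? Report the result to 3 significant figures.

39000 L/s

Set C_mix = 46: (Q·24.00 + 2360·410.0) / (Q + 2360) = 46
→ Q = 2360·(410.0 − 46)/(46 − 24.00) = 39050 L/s.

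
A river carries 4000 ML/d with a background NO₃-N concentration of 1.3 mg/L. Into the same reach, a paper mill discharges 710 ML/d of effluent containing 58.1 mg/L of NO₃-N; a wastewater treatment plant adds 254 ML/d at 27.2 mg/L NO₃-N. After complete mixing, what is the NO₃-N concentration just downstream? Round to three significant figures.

Mass balance: C = (4000·1.300 + 710.0·58.10 + 254.0·27.20) / 4964 = 53360/4964 = 10.75 mg/L.

10.7 mg/L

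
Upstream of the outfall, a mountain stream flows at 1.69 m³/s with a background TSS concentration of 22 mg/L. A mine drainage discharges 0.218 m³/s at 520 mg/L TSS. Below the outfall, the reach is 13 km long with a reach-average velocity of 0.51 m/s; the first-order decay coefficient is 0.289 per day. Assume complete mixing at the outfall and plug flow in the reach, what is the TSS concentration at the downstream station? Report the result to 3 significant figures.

72.5 mg/L

Flow-weighted average: C = (1.690·22.00 + 0.2180·520.0) / 1.908 = 150.5/1.908 = 78.90 mg/L.
Travel time t = 13·1000 / 0.51 = 25490 s = 7.081 h.
After decay, C = 78.90 × e^(−kt) = 78.90 × 0.9183 = 72.45 mg/L.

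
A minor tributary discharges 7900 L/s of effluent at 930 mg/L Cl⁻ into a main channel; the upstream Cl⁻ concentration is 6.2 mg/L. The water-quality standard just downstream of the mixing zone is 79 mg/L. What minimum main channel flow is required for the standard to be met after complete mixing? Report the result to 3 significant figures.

92300 L/s

Set C_mix = 79: (Q·6.200 + 7900·930.0) / (Q + 7900) = 79
→ Q = 7900·(930.0 − 79)/(79 − 6.200) = 92350 L/s.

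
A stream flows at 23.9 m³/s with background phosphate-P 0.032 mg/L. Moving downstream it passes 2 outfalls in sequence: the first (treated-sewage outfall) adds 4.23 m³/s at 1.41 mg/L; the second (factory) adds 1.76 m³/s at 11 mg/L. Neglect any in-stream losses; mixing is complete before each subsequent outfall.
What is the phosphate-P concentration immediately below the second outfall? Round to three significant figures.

0.873 mg/L

Outfall 1: combined Q = 28.13 m³/s; C = (23.90·0.03200 + 4.230·1.410)/28.13 = 0.2392 mg/L.
Outfall 2: combined Q = 29.89 m³/s; C = (28.13·0.2392 + 1.760·11.00)/29.89 = 0.8728 mg/L.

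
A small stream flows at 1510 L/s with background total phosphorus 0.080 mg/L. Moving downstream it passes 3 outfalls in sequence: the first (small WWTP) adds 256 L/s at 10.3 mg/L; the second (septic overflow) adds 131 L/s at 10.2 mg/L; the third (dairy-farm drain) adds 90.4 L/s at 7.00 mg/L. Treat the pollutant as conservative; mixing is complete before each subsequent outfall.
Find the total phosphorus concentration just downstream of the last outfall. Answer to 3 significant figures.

After outfall 1: Q = 1510 + 256.0 = 1766 L/s; C = (1510·0.08000 + 256.0·10.30)/1766 = 1.561 mg/L.
After outfall 2: Q = 1766 + 131.0 = 1897 L/s; C = (1766·1.561 + 131.0·10.20)/1897 = 2.158 mg/L.
After outfall 3: Q = 1897 + 90.40 = 1987 L/s; C = (1897·2.158 + 90.40·7.000)/1987 = 2.378 mg/L.

2.38 mg/L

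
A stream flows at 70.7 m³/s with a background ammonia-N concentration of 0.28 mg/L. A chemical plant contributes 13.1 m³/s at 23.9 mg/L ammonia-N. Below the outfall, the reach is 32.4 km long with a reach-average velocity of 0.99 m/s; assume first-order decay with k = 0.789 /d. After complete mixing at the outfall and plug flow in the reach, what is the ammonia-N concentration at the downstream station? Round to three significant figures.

2.95 mg/L

Mass balance: C = (70.70·0.2800 + 13.10·23.90) / 83.80 = 332.9/83.80 = 3.972 mg/L.
Travel time t = 32.4·1000 / 0.99 = 32730 s = 9.091 h.
First-order decay: C = 3.972·exp(−k·t) = 3.972·0.7417 = 2.946 mg/L.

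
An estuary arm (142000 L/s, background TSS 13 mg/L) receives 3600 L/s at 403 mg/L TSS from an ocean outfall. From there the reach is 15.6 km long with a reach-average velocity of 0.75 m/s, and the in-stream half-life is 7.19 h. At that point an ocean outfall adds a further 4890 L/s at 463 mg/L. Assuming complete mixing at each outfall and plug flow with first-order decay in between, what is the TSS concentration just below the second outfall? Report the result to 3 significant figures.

Mass balance: C = (142000·13.00 + 3600·403.0) / 145600 = 3297000/145600 = 22.64 mg/L; combined flow 145600 L/s.
Travel time t = 15.6·1000 / 0.75 = 20800 s = 5.778 h.
Half-life 7.19 h → k = ln 2 / 7.19 = 0.09640 h⁻¹ = 2.314 d⁻¹.
Decay over the reach: 22.64·exp(−kt) = 22.64·0.5729 = 12.97 mg/L.
Second outfall: C = (145600·12.97 + 4890·463.0)/150500 = 27.60 mg/L.

27.6 mg/L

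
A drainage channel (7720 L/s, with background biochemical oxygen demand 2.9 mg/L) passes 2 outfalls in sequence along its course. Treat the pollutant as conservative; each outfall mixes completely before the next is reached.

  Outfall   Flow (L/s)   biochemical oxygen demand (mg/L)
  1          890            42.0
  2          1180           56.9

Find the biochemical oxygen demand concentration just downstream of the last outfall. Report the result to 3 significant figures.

13.0 mg/L

Below outfall 1: Q → 8610 L/s, C = (7720·2.900 + 890.0·42.00)/8610 = 6.942 mg/L.
Below outfall 2: Q → 9790 L/s, C = (8610·6.942 + 1180·56.90)/9790 = 12.96 mg/L.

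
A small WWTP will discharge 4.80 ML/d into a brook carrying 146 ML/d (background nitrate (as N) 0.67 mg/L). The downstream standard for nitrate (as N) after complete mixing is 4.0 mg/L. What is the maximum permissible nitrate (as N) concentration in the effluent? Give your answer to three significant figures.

105 mg/L

At the limit, (Qr·Cr + Qe·Cₑ)/(Qr + Qe) = 4.0:
Cₑ = (150.8·4.0 − 146.0·0.6700) / 4.800 = 105.3 mg/L.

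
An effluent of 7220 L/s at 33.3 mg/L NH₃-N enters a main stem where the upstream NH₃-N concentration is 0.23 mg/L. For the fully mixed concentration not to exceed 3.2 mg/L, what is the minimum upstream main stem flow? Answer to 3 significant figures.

73200 L/s

Set C_mix = 3.2: (Q·0.2300 + 7220·33.30) / (Q + 7220) = 3.2
→ Q = 7220·(33.30 − 3.2)/(3.2 − 0.2300) = 73170 L/s.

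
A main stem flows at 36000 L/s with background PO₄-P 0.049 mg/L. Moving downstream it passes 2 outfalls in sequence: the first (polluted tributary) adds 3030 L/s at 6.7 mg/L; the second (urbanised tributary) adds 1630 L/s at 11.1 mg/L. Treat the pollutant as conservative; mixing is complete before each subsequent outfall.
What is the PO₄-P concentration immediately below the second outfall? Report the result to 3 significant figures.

0.988 mg/L

Outfall 1: combined Q = 39030 L/s; C = (36000·0.04900 + 3030·6.700)/39030 = 0.5653 mg/L.
Outfall 2: combined Q = 40660 L/s; C = (39030·0.5653 + 1630·11.10)/40660 = 0.9877 mg/L.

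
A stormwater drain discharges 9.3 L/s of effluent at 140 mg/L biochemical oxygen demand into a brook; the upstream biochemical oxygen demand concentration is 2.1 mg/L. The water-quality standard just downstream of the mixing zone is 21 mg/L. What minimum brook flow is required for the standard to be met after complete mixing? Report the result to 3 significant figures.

58.6 L/s

Set C_mix = 21: (Q·2.100 + 9.300·140.0) / (Q + 9.300) = 21
→ Q = 9.300·(140.0 − 21)/(21 − 2.100) = 58.56 L/s.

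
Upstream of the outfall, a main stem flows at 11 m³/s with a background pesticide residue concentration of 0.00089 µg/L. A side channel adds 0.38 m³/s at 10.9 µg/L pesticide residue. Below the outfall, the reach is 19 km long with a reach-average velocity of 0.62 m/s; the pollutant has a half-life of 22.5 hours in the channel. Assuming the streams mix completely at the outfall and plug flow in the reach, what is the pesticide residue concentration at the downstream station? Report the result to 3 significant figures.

After mixing, C = (11.00·0.0008900 + 0.3800·10.90) / 11.38 = 4.152/11.38 = 0.3648 µg/L.
Travel time t = 19·1000 / 0.62 = 30650 s = 8.513 h.
Half-life 22.5 h → k = ln 2 / 22.5 = 0.03081 h⁻¹ = 0.7394 d⁻¹.
Decay over the reach: 0.3648·exp(−kt) = 0.3648·0.7693 = 0.2807 µg/L.

0.281 µg/L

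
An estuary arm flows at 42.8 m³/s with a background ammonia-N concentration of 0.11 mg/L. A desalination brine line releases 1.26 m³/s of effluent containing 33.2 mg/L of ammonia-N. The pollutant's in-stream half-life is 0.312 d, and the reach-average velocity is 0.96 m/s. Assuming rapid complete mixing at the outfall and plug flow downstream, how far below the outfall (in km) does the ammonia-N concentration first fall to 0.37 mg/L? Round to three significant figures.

39.2 km

After mixing, C = (42.80·0.1100 + 1.260·33.20) / 44.06 = 46.54/44.06 = 1.056 mg/L.
Half-life 0.312 d → k = ln 2 / 0.312 = 2.222 d⁻¹.
Set 1.056·exp(−k·t) = 0.37 → t = ln(1.056/0.37)/k = 40800 s = 11.33 h.
Distance = v·t = 0.96·40800 = 39160 m = 39.16 km.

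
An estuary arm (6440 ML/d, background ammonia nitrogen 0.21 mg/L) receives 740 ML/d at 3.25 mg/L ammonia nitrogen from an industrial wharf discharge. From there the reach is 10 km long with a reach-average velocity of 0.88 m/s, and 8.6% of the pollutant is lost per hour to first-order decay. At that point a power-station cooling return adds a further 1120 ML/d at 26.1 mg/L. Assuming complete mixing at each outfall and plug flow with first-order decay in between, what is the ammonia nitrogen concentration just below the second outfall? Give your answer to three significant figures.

3.86 mg/L

Mass balance: C = (6440·0.2100 + 740.0·3.250) / 7180 = 3757/7180 = 0.5233 mg/L; combined flow 7180 ML/d.
Travel time t = 10·1000 / 0.88 = 11360 s = 3.157 h.
8.6%/h lost → k = −ln(1 − 0.086) = 0.08992 h⁻¹.
Applying C = C₀e^(−kt): 0.5233 × 0.7529 = 0.3940 mg/L.
Second outfall: C = (7180·0.3940 + 1120·26.10)/8300 = 3.863 mg/L.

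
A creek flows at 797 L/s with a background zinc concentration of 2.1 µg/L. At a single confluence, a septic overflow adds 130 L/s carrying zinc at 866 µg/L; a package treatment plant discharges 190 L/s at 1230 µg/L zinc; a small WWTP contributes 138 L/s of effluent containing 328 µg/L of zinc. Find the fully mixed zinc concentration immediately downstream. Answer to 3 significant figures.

After mixing, C = (797.0·2.100 + 130.0·866.0 + 190.0·1230 + 138.0·328.0) / 1255 = 393200/1255 = 313.3 µg/L.

313 µg/L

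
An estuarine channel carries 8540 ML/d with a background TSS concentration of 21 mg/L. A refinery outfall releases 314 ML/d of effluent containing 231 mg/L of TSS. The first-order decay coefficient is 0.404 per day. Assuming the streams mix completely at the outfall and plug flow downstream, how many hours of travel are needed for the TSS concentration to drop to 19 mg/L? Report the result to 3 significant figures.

Mixed concentration C = ΣQC/ΣQ = (8540·21.00 + 314.0·231.0) / 8854 = 251900/8854 = 28.45 mg/L.
28.45·exp(−k·t) = 19 → t = ln(28.45/19)/k = 86320 s = 23.98 h.

24.0 h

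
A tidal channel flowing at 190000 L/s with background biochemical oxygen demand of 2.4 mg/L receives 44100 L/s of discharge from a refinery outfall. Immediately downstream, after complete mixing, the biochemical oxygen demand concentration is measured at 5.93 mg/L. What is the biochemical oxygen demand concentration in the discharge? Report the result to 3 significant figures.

Mass balance: 190000·2.400 + 44100·Cₑ = 234100·5.930
→ Cₑ = (234100·5.930 − 190000·2.400) / 44100 = 21.14 mg/L.

21.1 mg/L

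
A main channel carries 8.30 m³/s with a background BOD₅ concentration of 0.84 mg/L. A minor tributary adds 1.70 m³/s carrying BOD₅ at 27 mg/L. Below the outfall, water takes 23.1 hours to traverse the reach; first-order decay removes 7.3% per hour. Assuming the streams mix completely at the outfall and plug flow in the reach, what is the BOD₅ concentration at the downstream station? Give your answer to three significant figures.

0.918 mg/L

Mixed concentration C = ΣQC/ΣQ = (8.300·0.8400 + 1.700·27.00) / 10.00 = 52.87/10.00 = 5.287 mg/L.
7.3%/h lost → k = −ln(1 − 0.073) = 0.07580 h⁻¹.
Applying C = C₀e^(−kt): 5.287 × 0.1736 = 0.9178 mg/L.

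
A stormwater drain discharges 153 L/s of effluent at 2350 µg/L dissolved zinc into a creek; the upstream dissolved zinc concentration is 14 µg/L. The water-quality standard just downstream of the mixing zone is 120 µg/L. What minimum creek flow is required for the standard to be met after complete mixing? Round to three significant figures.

3220 L/s

Set C_mix = 120: (Q·14.00 + 153.0·2350) / (Q + 153.0) = 120
→ Q = 153.0·(2350 − 120)/(120 − 14.00) = 3219 L/s.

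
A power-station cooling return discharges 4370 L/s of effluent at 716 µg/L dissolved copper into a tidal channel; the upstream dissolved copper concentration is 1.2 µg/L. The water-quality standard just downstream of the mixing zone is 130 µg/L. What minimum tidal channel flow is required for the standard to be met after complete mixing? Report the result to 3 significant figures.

19900 L/s

Set C_mix = 130: (Q·1.200 + 4370·716.0) / (Q + 4370) = 130
→ Q = 4370·(716.0 − 130)/(130 − 1.200) = 19880 L/s.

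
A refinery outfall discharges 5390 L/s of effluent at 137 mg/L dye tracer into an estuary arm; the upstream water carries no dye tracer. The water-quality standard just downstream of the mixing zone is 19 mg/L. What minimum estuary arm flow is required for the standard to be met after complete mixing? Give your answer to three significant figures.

Set C_mix = 19: (Q·0 + 5390·137.0) / (Q + 5390) = 19
→ Q = 5390·(137.0 − 19)/(19 − 0) = 33470 L/s.

33500 L/s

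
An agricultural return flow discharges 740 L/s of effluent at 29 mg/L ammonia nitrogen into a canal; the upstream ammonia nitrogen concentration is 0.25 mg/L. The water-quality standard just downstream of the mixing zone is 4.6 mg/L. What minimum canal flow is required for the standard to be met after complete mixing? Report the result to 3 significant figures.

Set C_mix = 4.6: (Q·0.2500 + 740.0·29.00) / (Q + 740.0) = 4.6
→ Q = 740.0·(29.00 − 4.6)/(4.6 − 0.2500) = 4151 L/s.

4150 L/s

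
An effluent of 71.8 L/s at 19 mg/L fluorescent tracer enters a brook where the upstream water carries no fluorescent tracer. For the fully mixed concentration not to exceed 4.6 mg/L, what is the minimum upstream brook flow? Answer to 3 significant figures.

Set C_mix = 4.6: (Q·0 + 71.80·19.00) / (Q + 71.80) = 4.6
→ Q = 71.80·(19.00 − 4.6)/(4.6 − 0) = 224.8 L/s.

225 L/s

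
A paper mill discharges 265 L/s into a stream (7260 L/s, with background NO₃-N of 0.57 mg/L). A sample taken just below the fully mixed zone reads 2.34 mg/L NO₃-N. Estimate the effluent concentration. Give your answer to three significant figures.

Mass balance: 7260·0.5700 + 265.0·Cₑ = 7525·2.340
→ Cₑ = (7525·2.340 − 7260·0.5700) / 265.0 = 50.83 mg/L.

50.8 mg/L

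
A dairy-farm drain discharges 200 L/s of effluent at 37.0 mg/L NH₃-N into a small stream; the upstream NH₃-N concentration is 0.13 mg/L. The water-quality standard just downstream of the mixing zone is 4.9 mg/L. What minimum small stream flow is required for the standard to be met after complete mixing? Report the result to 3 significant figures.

Set C_mix = 4.9: (Q·0.1300 + 200.0·37.00) / (Q + 200.0) = 4.9
→ Q = 200.0·(37.00 − 4.9)/(4.9 − 0.1300) = 1346 L/s.

1350 L/s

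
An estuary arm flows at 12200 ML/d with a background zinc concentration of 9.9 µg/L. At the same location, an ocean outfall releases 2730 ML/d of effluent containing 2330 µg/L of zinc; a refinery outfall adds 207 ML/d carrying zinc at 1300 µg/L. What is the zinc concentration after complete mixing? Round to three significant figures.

446 µg/L

Flow-weighted average: C = (12200·9.900 + 2730·2330 + 207.0·1300) / 15140 = 6751000/15140 = 446.0 µg/L.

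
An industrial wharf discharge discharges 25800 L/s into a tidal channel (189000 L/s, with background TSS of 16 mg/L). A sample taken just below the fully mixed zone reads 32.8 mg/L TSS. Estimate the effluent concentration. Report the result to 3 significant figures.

156 mg/L

Mass balance: 189000·16.00 + 25800·Cₑ = 214800·32.80
→ Cₑ = (214800·32.80 − 189000·16.00) / 25800 = 155.9 mg/L.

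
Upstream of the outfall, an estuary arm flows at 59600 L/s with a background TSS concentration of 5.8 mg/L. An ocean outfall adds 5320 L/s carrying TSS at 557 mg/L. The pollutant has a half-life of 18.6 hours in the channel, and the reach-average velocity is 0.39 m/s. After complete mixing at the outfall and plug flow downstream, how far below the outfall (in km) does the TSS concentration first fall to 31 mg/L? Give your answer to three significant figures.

Conservation of mass: C = (59600·5.800 + 5320·557.0) / 64920 = 3309000/64920 = 50.97 mg/L.
Half-life 18.6 h → k = ln 2 / 18.6 = 0.03727 h⁻¹ = 0.8944 d⁻¹.
Set 50.97·exp(−k·t) = 31 → t = ln(50.97/31)/k = 48030 s = 13.34 h.
Distance = v·t = 0.39·48030 = 18730 m = 18.73 km.

18.7 km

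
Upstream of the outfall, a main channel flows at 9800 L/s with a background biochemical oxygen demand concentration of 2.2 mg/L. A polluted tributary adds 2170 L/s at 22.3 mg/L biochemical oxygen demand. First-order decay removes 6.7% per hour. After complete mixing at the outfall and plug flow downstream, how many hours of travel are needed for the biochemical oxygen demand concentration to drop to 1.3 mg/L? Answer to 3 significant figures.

After mixing, C = (9800·2.200 + 2170·22.30) / 11970 = 69950/11970 = 5.844 mg/L.
6.7%/h lost → k = −ln(1 − 0.067) = 0.06935 h⁻¹.
5.844·exp(−k·t) = 1.3 → t = ln(5.844/1.3)/k = 78020 s = 21.67 h.

21.7 h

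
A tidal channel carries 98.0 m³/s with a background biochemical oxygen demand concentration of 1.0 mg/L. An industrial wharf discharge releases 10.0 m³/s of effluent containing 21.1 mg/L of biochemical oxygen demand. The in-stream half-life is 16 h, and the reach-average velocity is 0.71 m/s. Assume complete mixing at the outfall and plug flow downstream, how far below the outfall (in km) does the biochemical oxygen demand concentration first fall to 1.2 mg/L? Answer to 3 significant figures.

Flow-weighted average: C = (98.00·1.000 + 10.00·21.10) / 108.0 = 309.0/108.0 = 2.861 mg/L.
Half-life 16 h → k = ln 2 / 16 = 0.04332 h⁻¹ = 1.040 d⁻¹.
Set 2.861·exp(−k·t) = 1.2 → t = ln(2.861/1.2)/k = 72200 s = 20.06 h.
Distance = v·t = 0.71·72200 = 51260 m = 51.26 km.

51.3 km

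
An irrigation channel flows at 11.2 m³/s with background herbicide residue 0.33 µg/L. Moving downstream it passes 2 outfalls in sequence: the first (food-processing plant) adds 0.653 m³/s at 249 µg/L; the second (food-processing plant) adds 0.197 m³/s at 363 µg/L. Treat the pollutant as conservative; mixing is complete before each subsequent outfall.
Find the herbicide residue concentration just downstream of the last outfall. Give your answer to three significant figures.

19.7 µg/L

Below outfall 1: Q → 11.85 m³/s, C = (11.20·0.3300 + 0.6530·249.0)/11.85 = 14.03 µg/L.
Below outfall 2: Q → 12.05 m³/s, C = (11.85·14.03 + 0.1970·363.0)/12.05 = 19.73 µg/L.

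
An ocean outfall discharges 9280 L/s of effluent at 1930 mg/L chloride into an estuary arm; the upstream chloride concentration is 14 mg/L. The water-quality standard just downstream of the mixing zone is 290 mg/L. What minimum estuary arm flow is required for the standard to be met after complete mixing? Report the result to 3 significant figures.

55100 L/s

Set C_mix = 290: (Q·14.00 + 9280·1930) / (Q + 9280) = 290
→ Q = 9280·(1930 − 290)/(290 − 14.00) = 55140 L/s.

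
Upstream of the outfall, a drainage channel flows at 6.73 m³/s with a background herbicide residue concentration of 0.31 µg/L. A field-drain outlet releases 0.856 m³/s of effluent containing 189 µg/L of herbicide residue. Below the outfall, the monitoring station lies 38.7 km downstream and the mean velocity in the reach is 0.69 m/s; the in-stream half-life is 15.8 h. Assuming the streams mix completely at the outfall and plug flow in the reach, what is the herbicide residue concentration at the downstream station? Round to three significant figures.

Flow-weighted average: C = (6.730·0.3100 + 0.8560·189.0) / 7.586 = 163.9/7.586 = 21.60 µg/L.
Travel time t = 38.7·1000 / 0.69 = 56090 s = 15.58 h.
Half-life 15.8 h → k = ln 2 / 15.8 = 0.04387 h⁻¹ = 1.053 d⁻¹.
After decay, C = 21.60 × e^(−kt) = 21.60 × 0.5049 = 10.91 µg/L.

10.9 µg/L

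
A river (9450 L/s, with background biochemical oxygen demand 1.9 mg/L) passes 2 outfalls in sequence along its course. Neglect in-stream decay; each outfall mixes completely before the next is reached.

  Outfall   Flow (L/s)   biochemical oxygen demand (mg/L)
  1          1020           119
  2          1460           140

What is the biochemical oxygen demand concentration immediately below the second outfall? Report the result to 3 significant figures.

Outfall 1: combined Q = 10470 L/s; C = (9450·1.900 + 1020·119.0)/10470 = 13.31 mg/L.
Outfall 2: combined Q = 11930 L/s; C = (10470·13.31 + 1460·140.0)/11930 = 28.81 mg/L.

28.8 mg/L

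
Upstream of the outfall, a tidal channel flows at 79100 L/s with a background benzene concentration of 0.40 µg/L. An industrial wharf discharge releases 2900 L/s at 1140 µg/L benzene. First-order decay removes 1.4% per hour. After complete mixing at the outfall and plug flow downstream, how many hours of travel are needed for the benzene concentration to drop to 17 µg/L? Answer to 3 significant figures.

Conservation of mass: C = (79100·0.4000 + 2900·1140) / 82000 = 3338000/82000 = 40.70 µg/L.
1.4%/h lost → k = −ln(1 − 0.014) = 0.01410 h⁻¹.
40.70·exp(−k·t) = 17 → t = ln(40.70/17)/k = 222900 s = 61.93 h.

61.9 h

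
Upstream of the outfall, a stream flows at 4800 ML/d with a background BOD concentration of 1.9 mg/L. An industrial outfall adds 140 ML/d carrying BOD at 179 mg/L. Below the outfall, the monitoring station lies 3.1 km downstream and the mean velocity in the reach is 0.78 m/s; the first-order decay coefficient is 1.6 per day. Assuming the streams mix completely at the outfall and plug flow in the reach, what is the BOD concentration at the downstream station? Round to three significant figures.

6.43 mg/L

Mass balance: C = (4800·1.900 + 140.0·179.0) / 4940 = 34180/4940 = 6.919 mg/L.
Travel time t = 3.1·1000 / 0.78 = 3974 s = 1.104 h.
After decay, C = 6.919 × e^(−kt) = 6.919 × 0.9290 = 6.428 mg/L.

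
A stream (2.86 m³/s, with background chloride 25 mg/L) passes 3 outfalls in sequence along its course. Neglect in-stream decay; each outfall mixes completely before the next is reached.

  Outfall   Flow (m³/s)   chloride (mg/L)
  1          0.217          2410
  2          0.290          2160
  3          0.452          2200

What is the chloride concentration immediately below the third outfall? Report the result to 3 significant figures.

580 mg/L

Below outfall 1: Q → 3.077 m³/s, C = (2.860·25.00 + 0.2170·2410)/3.077 = 193.2 mg/L.
Below outfall 2: Q → 3.367 m³/s, C = (3.077·193.2 + 0.2900·2160)/3.367 = 362.6 mg/L.
Below outfall 3: Q → 3.819 m³/s, C = (3.367·362.6 + 0.4520·2200)/3.819 = 580.1 mg/L.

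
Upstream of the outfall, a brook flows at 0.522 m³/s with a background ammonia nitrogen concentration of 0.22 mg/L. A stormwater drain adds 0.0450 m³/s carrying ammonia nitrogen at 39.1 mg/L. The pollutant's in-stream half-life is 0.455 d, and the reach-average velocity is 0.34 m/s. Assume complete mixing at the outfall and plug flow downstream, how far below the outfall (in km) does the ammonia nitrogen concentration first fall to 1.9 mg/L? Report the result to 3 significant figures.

After mixing, C = (0.5220·0.2200 + 0.04500·39.10) / 0.5670 = 1.874/0.5670 = 3.306 mg/L.
Half-life 0.455 d → k = ln 2 / 0.455 = 1.523 d⁻¹.
Set 3.306·exp(−k·t) = 1.9 → t = ln(3.306/1.9)/k = 31410 s = 8.725 h.
Distance = v·t = 0.34·31410 = 10680 m = 10.68 km.

10.7 km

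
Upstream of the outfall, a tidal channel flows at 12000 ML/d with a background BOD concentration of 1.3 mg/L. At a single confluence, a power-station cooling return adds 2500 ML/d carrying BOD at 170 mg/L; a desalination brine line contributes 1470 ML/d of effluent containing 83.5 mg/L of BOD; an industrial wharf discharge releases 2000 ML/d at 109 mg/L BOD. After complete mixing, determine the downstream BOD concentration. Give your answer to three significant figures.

Flow-weighted average: C = (12000·1.300 + 2500·170.0 + 1470·83.50 + 2000·109.0) / 17970 = 781300/17970 = 43.48 mg/L.

43.5 mg/L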